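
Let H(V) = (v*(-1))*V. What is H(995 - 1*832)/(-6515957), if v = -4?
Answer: -652/6515957 ≈ -0.00010006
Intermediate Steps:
H(V) = 4*V (H(V) = (-4*(-1))*V = 4*V)
H(995 - 1*832)/(-6515957) = (4*(995 - 1*832))/(-6515957) = (4*(995 - 832))*(-1/6515957) = (4*163)*(-1/6515957) = 652*(-1/6515957) = -652/6515957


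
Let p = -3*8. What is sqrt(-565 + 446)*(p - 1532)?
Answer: -1556*I*sqrt(119) ≈ -16974.0*I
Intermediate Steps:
p = -24
sqrt(-565 + 446)*(p - 1532) = sqrt(-565 + 446)*(-24 - 1532) = sqrt(-119)*(-1556) = (I*sqrt(119))*(-1556) = -1556*I*sqrt(119)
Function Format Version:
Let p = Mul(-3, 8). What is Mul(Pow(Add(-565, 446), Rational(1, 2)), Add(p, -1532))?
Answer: Mul(-1556, I, Pow(119, Rational(1, 2))) ≈ Mul(-16974., I)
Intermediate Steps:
p = -24
Mul(Pow(Add(-565, 446), Rational(1, 2)), Add(p, -1532)) = Mul(Pow(Add(-565, 446), Rational(1, 2)), Add(-24, -1532)) = Mul(Pow(-119, Rational(1, 2)), -1556) = Mul(Mul(I, Pow(119, Rational(1, 2))), -1556) = Mul(-1556, I, Pow(119, Rational(1, 2)))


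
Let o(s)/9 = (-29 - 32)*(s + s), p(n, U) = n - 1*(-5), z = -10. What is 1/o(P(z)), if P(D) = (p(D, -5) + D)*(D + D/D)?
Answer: -1/148230 ≈ -6.7463e-6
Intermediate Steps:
p(n, U) = 5 + n (p(n, U) = n + 5 = 5 + n)
P(D) = (1 + D)*(5 + 2*D) (P(D) = ((5 + D) + D)*(D + D/D) = (5 + 2*D)*(D + 1) = (5 + 2*D)*(1 + D) = (1 + D)*(5 + 2*D))
o(s) = -1098*s (o(s) = 9*((-29 - 32)*(s + s)) = 9*(-122*s) = -1098*s)
1/o(P(z)) = 1/(-1098*(5 + 2*(-10)² + 7*(-10))) = 1/(-1098*(5 + 2*100 - 70)) = 1/(-1098*(5 + 200 - 70)) = 1/(-1098*135) = 1/(-148230) = -1/148230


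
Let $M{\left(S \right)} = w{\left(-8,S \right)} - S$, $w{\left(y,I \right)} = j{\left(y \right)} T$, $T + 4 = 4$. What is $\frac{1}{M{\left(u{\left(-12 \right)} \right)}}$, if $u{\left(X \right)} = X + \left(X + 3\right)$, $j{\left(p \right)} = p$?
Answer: $\frac{1}{21} \approx 0.047619$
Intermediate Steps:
$T = 0$ ($T = -4 + 4 = 0$)
$u{\left(X \right)} = 3 + 2 X$ ($u{\left(X \right)} = X + \left(3 + X\right) = 3 + 2 X$)
$w{\left(y,I \right)} = 0$ ($w{\left(y,I \right)} = y 0 = 0$)
$M{\left(S \right)} = - S$ ($M{\left(S \right)} = 0 - S = - S$)
$\frac{1}{M{\left(u{\left(-12 \right)} \right)}} = \frac{1}{\left(-1\right) \left(3 + 2 \left(-12\right)\right)} = \frac{1}{\left(-1\right) \left(3 - 24\right)} = \frac{1}{\left(-1\right) \left(-21\right)} = \frac{1}{21}$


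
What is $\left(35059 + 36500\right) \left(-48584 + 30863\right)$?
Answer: $-1268097039$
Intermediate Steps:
$\left(35059 + 36500\right) \left(-48584 + 30863\right) = 71559 \left(-17721\right) = -1268097039$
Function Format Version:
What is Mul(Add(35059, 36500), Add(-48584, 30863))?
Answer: -1268097039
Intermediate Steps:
Mul(Add(35059, 36500), Add(-48584, 30863)) = Mul(71559, -17721) = -1268097039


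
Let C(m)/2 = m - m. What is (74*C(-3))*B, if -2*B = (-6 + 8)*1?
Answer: 0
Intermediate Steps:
B = -1 (B = -(-6 + 8)/2 = -1 ≈ -1.0000)
C(m) = 0 (C(m) = 2*(m - m) = 2*0 = 0)
(74*C(-3))*B = (74*0)*(-1) = 0*(-1) = 0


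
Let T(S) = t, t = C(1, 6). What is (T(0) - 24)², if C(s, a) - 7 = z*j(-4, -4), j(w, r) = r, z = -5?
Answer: 9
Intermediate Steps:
C(s, a) = 27 (C(s, a) = 7 - 5*(-4) = 7 + 20 = 27)
t = 27
T(S) = 27
(T(0) - 24)² = (27 - 24)² = 3² = 9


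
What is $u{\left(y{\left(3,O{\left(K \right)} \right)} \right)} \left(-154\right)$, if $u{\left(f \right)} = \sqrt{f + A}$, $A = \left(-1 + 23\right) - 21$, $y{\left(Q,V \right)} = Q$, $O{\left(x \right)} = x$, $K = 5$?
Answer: $-308$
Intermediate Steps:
$A = 1$ ($A = 22 - 21 = 1$)
$u{\left(f \right)} = \sqrt{1 + f}$ ($u{\left(f \right)} = \sqrt{f + 1} = \sqrt{1 + f}$)
$u{\left(y{\left(3,O{\left(K \right)} \right)} \right)} \left(-154\right) = \sqrt{1 + 3} \left(-154\right) = \sqrt{4} \left(-154\right) = 2 \left(-154\right) = -308$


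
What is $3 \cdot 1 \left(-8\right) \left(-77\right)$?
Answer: $1848$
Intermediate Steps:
$3 \cdot 1 \left(-8\right) \left(-77\right) = 3 \left(-8\right) \left(-77\right) = \left(-24\right) \left(-77\right) = 1848$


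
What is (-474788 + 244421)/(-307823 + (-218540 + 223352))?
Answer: 230367/303011 ≈ 0.76026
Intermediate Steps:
(-474788 + 244421)/(-307823 + (-218540 + 223352)) = -230367/(-307823 + 4812) = -230367/(-303011) = -230367*(-1/303011) = 230367/303011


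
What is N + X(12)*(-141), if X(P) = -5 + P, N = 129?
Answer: -858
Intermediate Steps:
N + X(12)*(-141) = 129 + (-5 + 12)*(-141) = 129 + 7*(-141) = 129 - 987 = -858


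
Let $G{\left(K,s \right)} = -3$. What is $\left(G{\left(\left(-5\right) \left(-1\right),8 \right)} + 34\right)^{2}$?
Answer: $961$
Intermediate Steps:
$\left(G{\left(\left(-5\right) \left(-1\right),8 \right)} + 34\right)^{2} = \left(-3 + 34\right)^{2} = 31^{2} = 961$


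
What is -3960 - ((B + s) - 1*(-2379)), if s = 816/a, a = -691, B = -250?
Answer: -4206683/691 ≈ -6087.8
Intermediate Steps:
s = -816/691 (s = 816/(-691) = 816*(-1/691) = -816/691 ≈ -1.1809)
-3960 - ((B + s) - 1*(-2379)) = -3960 - ((-250 - 816/691) - 1*(-2379)) = -3960 - (-173566/691 + 2379) = -3960 - 1*1470323/691 = -3960 - 1470323/691 = -4206683/691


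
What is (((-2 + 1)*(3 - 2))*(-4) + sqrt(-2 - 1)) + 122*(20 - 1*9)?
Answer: 1346 + I*sqrt(3) ≈ 1346.0 + 1.732*I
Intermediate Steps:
(((-2 + 1)*(3 - 2))*(-4) + sqrt(-2 - 1)) + 122*(20 - 1*9) = (-1*1*(-4) + sqrt(-3)) + 122*(20 - 9) = (-1*(-4) + I*sqrt(3)) + 122*11 = (4 + I*sqrt(3)) + 1342 = 1346 + I*sqrt(3)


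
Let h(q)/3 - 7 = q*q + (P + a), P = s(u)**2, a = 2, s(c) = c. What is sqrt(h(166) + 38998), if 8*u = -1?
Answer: sqrt(7788355)/8 ≈ 348.85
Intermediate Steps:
u = -1/8 (u = (1/8)*(-1) = -1/8 ≈ -0.12500)
P = 1/64 (P = (-1/8)**2 = 1/64 ≈ 0.015625)
h(q) = 1731/64 + 3*q**2 (h(q) = 21 + 3*(q*q + (1/64 + 2)) = 21 + 3*(q**2 + 129/64) = 21 + 3*(129/64 + q**2) = 21 + (387/64 + 3*q**2) = 1731/64 + 3*q**2)
sqrt(h(166) + 38998) = sqrt((1731/64 + 3*166**2) + 38998) = sqrt((1731/64 + 3*27556) + 38998) = sqrt((1731/64 + 82668) + 38998) = sqrt(5292483/64 + 38998) = sqrt(7788355/64) = sqrt(7788355)/8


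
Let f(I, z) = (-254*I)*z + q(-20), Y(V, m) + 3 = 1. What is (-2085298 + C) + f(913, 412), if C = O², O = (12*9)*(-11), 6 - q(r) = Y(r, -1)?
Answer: -96217570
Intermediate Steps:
Y(V, m) = -2 (Y(V, m) = -3 + 1 = -2)
q(r) = 8 (q(r) = 6 - 1*(-2) = 6 + 2 = 8)
O = -1188 (O = 108*(-11) = -1188)
C = 1411344 (C = (-1188)² = 1411344)
f(I, z) = 8 - 254*I*z (f(I, z) = (-254*I)*z + 8 = -254*I*z + 8 = 8 - 254*I*z)
(-2085298 + C) + f(913, 412) = (-2085298 + 1411344) + (8 - 254*913*412) = -673954 + (8 - 95543624) = -673954 - 95543616 = -96217570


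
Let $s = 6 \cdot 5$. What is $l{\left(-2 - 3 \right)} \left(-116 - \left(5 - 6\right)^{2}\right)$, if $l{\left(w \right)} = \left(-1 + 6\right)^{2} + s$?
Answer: $-6435$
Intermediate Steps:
$s = 30$
$l{\left(w \right)} = 55$ ($l{\left(w \right)} = \left(-1 + 6\right)^{2} + 30 = 5^{2} + 30 = 25 + 30 = 55$)
$l{\left(-2 - 3 \right)} \left(-116 - \left(5 - 6\right)^{2}\right) = 55 \left(-116 - \left(5 - 6\right)^{2}\right) = 55 \left(-116 - \left(-1\right)^{2}\right) = 55 \left(-116 - 1\right) = 55 \left(-117\right) = -6435$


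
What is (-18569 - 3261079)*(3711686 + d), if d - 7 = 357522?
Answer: -13345592836320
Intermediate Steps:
d = 357529 (d = 7 + 357522 = 357529)
(-18569 - 3261079)*(3711686 + d) = (-18569 - 3261079)*(3711686 + 357529) = -3279648*4069215 = -13345592836320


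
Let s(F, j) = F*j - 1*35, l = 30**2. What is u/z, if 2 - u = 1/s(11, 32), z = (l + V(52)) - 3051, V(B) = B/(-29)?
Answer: -18357/19790627 ≈ -0.00092756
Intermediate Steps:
V(B) = -B/29 (V(B) = B*(-1/29) = -B/29)
l = 900
z = -62431/29 (z = (900 - 1/29*52) - 3051 = (900 - 52/29) - 3051 = 26048/29 - 3051 = -62431/29 ≈ -2152.8)
s(F, j) = -35 + F*j (s(F, j) = F*j - 35 = -35 + F*j)
u = 633/317 (u = 2 - 1/(-35 + 11*32) = 2 - 1/(-35 + 352) = 2 - 1/317 = 633/317 ≈ 1.9968)
u/z = 633/(317*(-62431/29)) = (633/317)*(-29/62431) = -18357/19790627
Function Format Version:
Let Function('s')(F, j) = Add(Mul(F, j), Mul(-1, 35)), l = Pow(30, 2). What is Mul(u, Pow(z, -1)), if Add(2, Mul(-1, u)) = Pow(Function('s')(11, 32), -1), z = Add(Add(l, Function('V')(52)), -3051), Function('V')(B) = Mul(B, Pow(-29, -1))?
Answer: Rational(-18357, 19790627) ≈ -0.00092756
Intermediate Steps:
Function('V')(B) = Mul(Rational(-1, 29), B) (Function('V')(B) = Mul(B, Rational(-1, 29)) = Mul(Rational(-1, 29), B))
l = 900
z = Rational(-62431, 29) (z = Add(Add(900, Mul(Rational(-1, 29), 52)), -3051) = Add(Add(900, Rational(-52, 29)), -3051) = Add(Rational(26048, 29), -3051) = Rational(-62431, 29) ≈ -2152.8)
Function('s')(F, j) = Add(-35, Mul(F, j)) (Function('s')(F, j) = Add(Mul(F, j), -35) = Add(-35, Mul(F, j)))
u = Rational(633, 317) (u = Add(2, Mul(-1, Pow(Add(-35, Mul(11, 32)), -1))) = Add(2, Mul(-1, Pow(Add(-35, 352), -1))) = Add(2, Mul(-1, Pow(317, -1))) = Add(2, Mul(-1, Rational(1, 317))) = Add(2, Rational(-1, 317)) = Rational(633, 317) ≈ 1.9968)
Mul(u, Pow(z, -1)) = Mul(Rational(633, 317), Pow(Rational(-62431, 29), -1)) = Mul(Rational(633, 317), Rational(-29, 62431)) = Rational(-18357, 19790627)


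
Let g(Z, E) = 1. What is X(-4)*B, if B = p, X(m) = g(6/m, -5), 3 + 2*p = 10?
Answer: 7/2 ≈ 3.5000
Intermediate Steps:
p = 7/2 (p = -3/2 + (½)*10 = -3/2 + 5 = 7/2 ≈ 3.5000)
X(m) = 1
B = 7/2 ≈ 3.5000
X(-4)*B = 1*(7/2) = 7/2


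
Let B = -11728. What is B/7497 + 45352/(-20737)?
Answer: -583207480/155465289 ≈ -3.7514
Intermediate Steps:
B/7497 + 45352/(-20737) = -11728/7497 + 45352/(-20737) = -11728*1/7497 + 45352*(-1/20737) = -11728/7497 - 45352/20737 = -583207480/155465289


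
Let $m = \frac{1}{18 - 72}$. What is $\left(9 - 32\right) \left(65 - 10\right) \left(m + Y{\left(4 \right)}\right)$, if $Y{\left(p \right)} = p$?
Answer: $- \frac{271975}{54} \approx -5036.6$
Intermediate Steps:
$m = - \frac{1}{54}$ ($m = \frac{1}{-54} = - \frac{1}{54} \approx -0.018519$)
$\left(9 - 32\right) \left(65 - 10\right) \left(m + Y{\left(4 \right)}\right) = \left(9 - 32\right) \left(65 - 10\right) \left(- \frac{1}{54} + 4\right) = - 23 \cdot 55 \cdot \frac{215}{54} = \left(-23\right) \frac{11825}{54} = - \frac{271975}{54}$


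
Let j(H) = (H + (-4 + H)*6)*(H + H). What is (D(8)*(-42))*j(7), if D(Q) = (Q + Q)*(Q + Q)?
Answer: -3763200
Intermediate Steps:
j(H) = 2*H*(-24 + 7*H) (j(H) = (H + (-24 + 6*H))*(2*H) = (-24 + 7*H)*(2*H) = 2*H*(-24 + 7*H))
D(Q) = 4*Q² (D(Q) = (2*Q)*(2*Q) = 4*Q²)
(D(8)*(-42))*j(7) = ((4*8²)*(-42))*(2*7*(-24 + 7*7)) = ((4*64)*(-42))*(2*7*(-24 + 49)) = (256*(-42))*(2*7*25) = -10752*350 = -3763200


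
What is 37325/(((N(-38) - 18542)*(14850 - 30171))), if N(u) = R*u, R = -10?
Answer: 37325/278260002 ≈ 0.00013414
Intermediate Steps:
N(u) = -10*u
37325/(((N(-38) - 18542)*(14850 - 30171))) = 37325/(((-10*(-38) - 18542)*(14850 - 30171))) = 37325/(((380 - 18542)*(-15321))) = 37325/((-18162*(-15321))) = 37325/278260002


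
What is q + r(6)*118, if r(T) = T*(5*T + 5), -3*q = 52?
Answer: 74288/3 ≈ 24763.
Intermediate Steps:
q = -52/3 (q = -⅓*52 = -52/3 ≈ -17.333)
r(T) = T*(5 + 5*T)
q + r(6)*118 = -52/3 + (5*6*(1 + 6))*118 = -52/3 + (5*6*7)*118 = -52/3 + 210*118 = -52/3 + 24780 = 74288/3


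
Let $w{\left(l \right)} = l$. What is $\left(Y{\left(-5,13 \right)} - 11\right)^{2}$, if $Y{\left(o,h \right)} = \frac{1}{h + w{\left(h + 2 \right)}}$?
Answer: $\frac{94249}{784} \approx 120.22$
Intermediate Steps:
$Y{\left(o,h \right)} = \frac{1}{2 + 2 h}$ ($Y{\left(o,h \right)} = \frac{1}{h + \left(h + 2\right)} = \frac{1}{h + \left(2 + h\right)} = \frac{1}{2 + 2 h}$)
$\left(Y{\left(-5,13 \right)} - 11\right)^{2} = \left(\frac{1}{2 \left(1 + 13\right)} - 11\right)^{2} = \left(\frac{1}{2 \cdot 14} - 11\right)^{2} = \left(\frac{1}{2} \cdot \frac{1}{14} - 11\right)^{2} = \left(\frac{1}{28} - 11\right)^{2} = \left(- \frac{307}{28}\right)^{2} = \frac{94249}{784}$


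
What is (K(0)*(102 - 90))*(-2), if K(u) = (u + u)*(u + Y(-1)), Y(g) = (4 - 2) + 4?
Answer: 0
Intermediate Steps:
Y(g) = 6 (Y(g) = 2 + 4 = 6)
K(u) = 2*u*(6 + u) (K(u) = (u + u)*(u + 6) = (2*u)*(6 + u) = 2*u*(6 + u))
(K(0)*(102 - 90))*(-2) = ((2*0*(6 + 0))*(102 - 90))*(-2) = ((2*0*6)*12)*(-2) = (0*12)*(-2) = 0*(-2) = 0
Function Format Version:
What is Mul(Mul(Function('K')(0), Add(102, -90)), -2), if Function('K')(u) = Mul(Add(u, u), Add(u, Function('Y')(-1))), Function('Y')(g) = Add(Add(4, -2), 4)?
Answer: 0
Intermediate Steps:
Function('Y')(g) = 6 (Function('Y')(g) = Add(2, 4) = 6)
Function('K')(u) = Mul(2, u, Add(6, u)) (Function('K')(u) = Mul(Add(u, u), Add(u, 6)) = Mul(Mul(2, u), Add(6, u)) = Mul(2, u, Add(6, u)))
Mul(Mul(Function('K')(0), Add(102, -90)), -2) = Mul(Mul(Mul(2, 0, Add(6, 0)), Add(102, -90)), -2) = Mul(Mul(Mul(2, 0, 6), 12), -2) = Mul(Mul(0, 12), -2) = Mul(0, -2) = 0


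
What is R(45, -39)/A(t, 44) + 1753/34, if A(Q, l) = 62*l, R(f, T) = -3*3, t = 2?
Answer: 2390939/46376 ≈ 51.556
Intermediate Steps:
R(f, T) = -9
R(45, -39)/A(t, 44) + 1753/34 = -9/(62*44) + 1753/34 = -9/2728 + 1753*(1/34) = -9*1/2728 + 1753/34 = -9/2728 + 1753/34 = 2390939/46376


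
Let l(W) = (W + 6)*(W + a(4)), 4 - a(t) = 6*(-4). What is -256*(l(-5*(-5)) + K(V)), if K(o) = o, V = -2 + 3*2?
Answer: -421632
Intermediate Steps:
V = 4 (V = -2 + 6 = 4)
a(t) = 28 (a(t) = 4 - 6*(-4) = 4 - 1*(-24) = 4 + 24 = 28)
l(W) = (6 + W)*(28 + W) (l(W) = (W + 6)*(W + 28) = (6 + W)*(28 + W))
-256*(l(-5*(-5)) + K(V)) = -256*((168 + (-5*(-5))² + 34*(-5*(-5))) + 4) = -256*((168 + 25² + 34*25) + 4) = -256*((168 + 625 + 850) + 4) = -256*(1643 + 4) = -256*1647 = -421632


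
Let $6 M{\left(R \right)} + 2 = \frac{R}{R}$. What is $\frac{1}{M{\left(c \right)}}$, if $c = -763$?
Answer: $-6$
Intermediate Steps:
$M{\left(R \right)} = - \frac{1}{6}$ ($M{\left(R \right)} = - \frac{1}{3} + \frac{R \frac{1}{R}}{6} = - \frac{1}{3} + \frac{1}{6} \cdot 1 = - \frac{1}{3} + \frac{1}{6} = - \frac{1}{6}$)
$\frac{1}{M{\left(c \right)}} = \frac{1}{- \frac{1}{6}} = -6$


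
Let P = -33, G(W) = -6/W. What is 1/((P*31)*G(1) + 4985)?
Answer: 1/11123 ≈ 8.9904e-5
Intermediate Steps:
1/((P*31)*G(1) + 4985) = 1/((-33*31)*(-6/1) + 4985) = 1/(-(-6138) + 4985) = 1/(-1023*(-6) + 4985) = 1/(6138 + 4985) = 1/11123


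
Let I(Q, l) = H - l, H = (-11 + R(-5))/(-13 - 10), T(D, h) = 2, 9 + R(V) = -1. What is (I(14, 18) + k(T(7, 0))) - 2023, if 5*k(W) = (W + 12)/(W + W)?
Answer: -469059/230 ≈ -2039.4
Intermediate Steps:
R(V) = -10 (R(V) = -9 - 1 = -10)
k(W) = (12 + W)/(10*W) (k(W) = ((W + 12)/(W + W))/5 = ((12 + W)/((2*W)))/5 = ((12 + W)*(1/(2*W)))/5 = ((12 + W)/(2*W))/5 = (12 + W)/(10*W))
H = 21/23 (H = (-11 - 10)/(-13 - 10) = -21/(-23) = -21*(-1/23) = 21/23 ≈ 0.91304)
I(Q, l) = 21/23 - l
(I(14, 18) + k(T(7, 0))) - 2023 = ((21/23 - 1*18) + (⅒)*(12 + 2)/2) - 2023 = ((21/23 - 18) + (⅒)*(½)*14) - 2023 = (-393/23 + 7/10) - 2023 = -3769/230 - 2023 = -469059/230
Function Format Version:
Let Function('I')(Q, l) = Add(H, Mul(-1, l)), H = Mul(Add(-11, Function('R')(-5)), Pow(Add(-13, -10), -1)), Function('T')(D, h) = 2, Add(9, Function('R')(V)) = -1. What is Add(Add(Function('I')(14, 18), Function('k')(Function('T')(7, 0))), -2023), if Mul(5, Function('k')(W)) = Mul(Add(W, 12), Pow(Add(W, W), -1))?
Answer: Rational(-469059, 230) ≈ -2039.4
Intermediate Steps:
Function('R')(V) = -10 (Function('R')(V) = Add(-9, -1) = -10)
Function('k')(W) = Mul(Rational(1, 10), Pow(W, -1), Add(12, W)) (Function('k')(W) = Mul(Rational(1, 5), Mul(Add(W, 12), Pow(Add(W, W), -1))) = Mul(Rational(1, 5), Mul(Add(12, W), Pow(Mul(2, W), -1))) = Mul(Rational(1, 5), Mul(Add(12, W), Mul(Rational(1, 2), Pow(W, -1)))) = Mul(Rational(1, 5), Mul(Rational(1, 2), Pow(W, -1), Add(12, W))) = Mul(Rational(1, 10), Pow(W, -1), Add(12, W)))
H = Rational(21, 23) (H = Mul(Add(-11, -10), Pow(Add(-13, -10), -1)) = Mul(-21, Pow(-23, -1)) = Mul(-21, Rational(-1, 23)) = Rational(21, 23) ≈ 0.91304)
Function('I')(Q, l) = Add(Rational(21, 23), Mul(-1, l))
Add(Add(Function('I')(14, 18), Function('k')(Function('T')(7, 0))), -2023) = Add(Add(Add(Rational(21, 23), Mul(-1, 18)), Mul(Rational(1, 10), Pow(2, -1), Add(12, 2))), -2023) = Add(Add(Add(Rational(21, 23), -18), Mul(Rational(1, 10), Rational(1, 2), 14)), -2023) = Add(Add(Rational(-393, 23), Rational(7, 10)), -2023) = Add(Rational(-3769, 230), -2023) = Rational(-469059, 230)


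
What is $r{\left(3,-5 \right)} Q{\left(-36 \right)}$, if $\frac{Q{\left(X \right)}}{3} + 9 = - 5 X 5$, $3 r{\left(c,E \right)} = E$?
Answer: $-4455$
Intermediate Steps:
$r{\left(c,E \right)} = \frac{E}{3}$
$Q{\left(X \right)} = -27 - 75 X$ ($Q{\left(X \right)} = -27 + 3 - 5 X 5 = -27 + 3 \left(- 25 X\right) = -27 - 75 X$)
$r{\left(3,-5 \right)} Q{\left(-36 \right)} = \frac{1}{3} \left(-5\right) \left(-27 - -2700\right) = - \frac{5 \left(-27 + 2700\right)}{3} = \left(- \frac{5}{3}\right) 2673 = -4455$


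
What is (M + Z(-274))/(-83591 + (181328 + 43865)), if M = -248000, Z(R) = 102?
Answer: -123949/70801 ≈ -1.7507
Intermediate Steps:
(M + Z(-274))/(-83591 + (181328 + 43865)) = (-248000 + 102)/(-83591 + (181328 + 43865)) = -247898/(-83591 + 225193) = -247898/141602 = -247898*1/141602 = -123949/70801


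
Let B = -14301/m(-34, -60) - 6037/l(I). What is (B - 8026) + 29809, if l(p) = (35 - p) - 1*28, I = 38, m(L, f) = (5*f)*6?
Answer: 136311259/6200 ≈ 21986.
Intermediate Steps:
m(L, f) = 30*f
l(p) = 7 - p (l(p) = (35 - p) - 28 = 7 - p)
B = 1256659/6200 (B = -14301/(30*(-60)) - 6037/(7 - 1*38) = -14301/(-1800) - 6037/(7 - 38) = -14301*(-1/1800) - 6037/(-31) = 1589/200 - 6037*(-1/31) = 1589/200 + 6037/31 = 1256659/6200 ≈ 202.69)
(B - 8026) + 29809 = (1256659/6200 - 8026) + 29809 = -48504541/6200 + 29809 = 136311259/6200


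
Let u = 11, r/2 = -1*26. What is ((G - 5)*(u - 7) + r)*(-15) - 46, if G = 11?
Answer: 374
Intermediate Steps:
r = -52 (r = 2*(-1*26) = 2*(-26) = -52)
((G - 5)*(u - 7) + r)*(-15) - 46 = ((11 - 5)*(11 - 7) - 52)*(-15) - 46 = (6*4 - 52)*(-15) - 46 = (24 - 52)*(-15) - 46 = -28*(-15) - 46 = 420 - 46 = 374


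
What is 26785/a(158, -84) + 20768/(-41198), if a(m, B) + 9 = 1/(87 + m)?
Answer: -135200219011/45400196 ≈ -2978.0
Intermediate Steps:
a(m, B) = -9 + 1/(87 + m)
26785/a(158, -84) + 20768/(-41198) = 26785/(((-782 - 9*158)/(87 + 158))) + 20768/(-41198) = 26785/(((-782 - 1422)/245)) + 20768*(-1/41198) = 26785/(((1/245)*(-2204))) - 10384/20599 = 26785/(-2204/245) - 10384/20599 = 26785*(-245/2204) - 10384/20599 = -6562325/2204 - 10384/20599 = -135200219011/45400196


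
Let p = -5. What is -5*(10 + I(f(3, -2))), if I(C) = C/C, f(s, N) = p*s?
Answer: -55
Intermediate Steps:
f(s, N) = -5*s
I(C) = 1
-5*(10 + I(f(3, -2))) = -5*(10 + 1) = -5*11 = -55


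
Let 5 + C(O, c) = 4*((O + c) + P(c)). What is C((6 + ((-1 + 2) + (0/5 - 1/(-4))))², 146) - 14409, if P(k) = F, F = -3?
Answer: -54527/4 ≈ -13632.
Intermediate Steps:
P(k) = -3
C(O, c) = -17 + 4*O + 4*c (C(O, c) = -5 + 4*((O + c) - 3) = -5 + 4*(-3 + O + c) = -5 + (-12 + 4*O + 4*c) = -17 + 4*O + 4*c)
C((6 + ((-1 + 2) + (0/5 - 1/(-4))))², 146) - 14409 = (-17 + 4*(6 + ((-1 + 2) + (0/5 - 1/(-4))))² + 4*146) - 14409 = (-17 + 4*(6 + (1 + (0*(⅕) - 1*(-¼))))² + 584) - 14409 = (-17 + 4*(6 + (1 + (0 + ¼)))² + 584) - 14409 = (-17 + 4*(6 + (1 + ¼))² + 584) - 14409 = (-17 + 4*(6 + 5/4)² + 584) - 14409 = (-17 + 4*(29/4)² + 584) - 14409 = (-17 + 4*(841/16) + 584) - 14409 = (-17 + 841/4 + 584) - 14409 = 3109/4 - 14409 = -54527/4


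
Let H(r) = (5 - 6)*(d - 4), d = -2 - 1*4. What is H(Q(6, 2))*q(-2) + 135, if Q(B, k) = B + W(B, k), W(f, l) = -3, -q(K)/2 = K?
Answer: 175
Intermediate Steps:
d = -6 (d = -2 - 4 = -6)
q(K) = -2*K
Q(B, k) = -3 + B (Q(B, k) = B - 3 = -3 + B)
H(r) = 10 (H(r) = (5 - 6)*(-6 - 4) = -1*(-10) = 10)
H(Q(6, 2))*q(-2) + 135 = 10*(-2*(-2)) + 135 = 10*4 + 135 = 40 + 135 = 175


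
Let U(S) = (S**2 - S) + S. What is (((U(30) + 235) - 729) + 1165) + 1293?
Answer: 2864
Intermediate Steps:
U(S) = S**2
(((U(30) + 235) - 729) + 1165) + 1293 = (((30**2 + 235) - 729) + 1165) + 1293 = (((900 + 235) - 729) + 1165) + 1293 = ((1135 - 729) + 1165) + 1293 = (406 + 1165) + 1293 = 1571 + 1293 = 2864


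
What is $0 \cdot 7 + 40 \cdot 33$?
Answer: $1320$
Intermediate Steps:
$0 \cdot 7 + 40 \cdot 33 = 0 + 1320 = 1320$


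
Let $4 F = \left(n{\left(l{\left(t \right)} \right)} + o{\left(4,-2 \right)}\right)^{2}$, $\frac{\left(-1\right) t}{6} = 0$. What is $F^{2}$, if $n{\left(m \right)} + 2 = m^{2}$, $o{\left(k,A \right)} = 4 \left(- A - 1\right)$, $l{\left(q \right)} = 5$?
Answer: $\frac{531441}{16} \approx 33215.0$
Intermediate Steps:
$t = 0$ ($t = \left(-6\right) 0 = 0$)
$o{\left(k,A \right)} = -4 - 4 A$ ($o{\left(k,A \right)} = 4 \left(-1 - A\right) = -4 - 4 A$)
$n{\left(m \right)} = -2 + m^{2}$
$F = \frac{729}{4}$ ($F = \frac{\left(\left(-2 + 5^{2}\right) - -4\right)^{2}}{4} = \frac{\left(\left(-2 + 25\right) + \left(-4 + 8\right)\right)^{2}}{4} = \frac{\left(23 + 4\right)^{2}}{4} = \frac{27^{2}}{4} = \frac{1}{4} \cdot 729 = \frac{729}{4} \approx 182.25$)
$F^{2} = \left(\frac{729}{4}\right)^{2} = \frac{531441}{16}$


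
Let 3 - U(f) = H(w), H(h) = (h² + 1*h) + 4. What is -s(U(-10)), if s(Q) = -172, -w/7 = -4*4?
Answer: 172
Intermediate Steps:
w = 112 (w = -(-28)*4 = -7*(-16) = 112)
H(h) = 4 + h + h² (H(h) = (h² + h) + 4 = (h + h²) + 4 = 4 + h + h²)
U(f) = -12657 (U(f) = 3 - (4 + 112 + 112²) = 3 - (4 + 112 + 12544) = 3 - 1*12660 = 3 - 12660 = -12657)
-s(U(-10)) = -1*(-172) = 172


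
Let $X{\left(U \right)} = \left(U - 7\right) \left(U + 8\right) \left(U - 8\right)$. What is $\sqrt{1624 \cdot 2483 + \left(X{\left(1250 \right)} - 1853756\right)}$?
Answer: $2 \sqrt{486071646} \approx 44094.0$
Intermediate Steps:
$X{\left(U \right)} = \left(-8 + U\right) \left(-7 + U\right) \left(8 + U\right)$ ($X{\left(U \right)} = \left(-7 + U\right) \left(8 + U\right) \left(-8 + U\right) = \left(-7 + U\right) \left(-8 + U\right) \left(8 + U\right) = \left(-8 + U\right) \left(-7 + U\right) \left(8 + U\right)$)
$\sqrt{1624 \cdot 2483 + \left(X{\left(1250 \right)} - 1853756\right)} = \sqrt{1624 \cdot 2483 + \left(\left(448 + 1250^{3} - 80000 - 7 \cdot 1250^{2}\right) - 1853756\right)} = \sqrt{4032392 + \left(\left(448 + 1953125000 - 80000 - 10937500\right) - 1853756\right)} = \sqrt{4032392 + \left(1942107948 - 1853756\right)} = \sqrt{4032392 + 1940254192} = \sqrt{1944286584} = 2 \sqrt{486071646}$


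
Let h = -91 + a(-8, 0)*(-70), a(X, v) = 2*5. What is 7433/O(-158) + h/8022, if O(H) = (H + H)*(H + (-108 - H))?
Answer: 776959/6518448 ≈ 0.11919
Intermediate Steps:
a(X, v) = 10
O(H) = -216*H (O(H) = (2*H)*(-108) = -216*H)
h = -791 (h = -91 + 10*(-70) = -91 - 700 = -791)
7433/O(-158) + h/8022 = 7433/((-216*(-158))) - 791/8022 = 7433/34128 - 791*1/8022 = 7433*(1/34128) - 113/1146 = 7433/34128 - 113/1146 = 776959/6518448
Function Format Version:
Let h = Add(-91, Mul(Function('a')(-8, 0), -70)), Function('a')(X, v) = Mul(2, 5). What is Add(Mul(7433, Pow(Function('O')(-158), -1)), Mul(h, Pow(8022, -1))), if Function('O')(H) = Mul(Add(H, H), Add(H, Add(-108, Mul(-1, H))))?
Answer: Rational(776959, 6518448) ≈ 0.11919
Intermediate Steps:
Function('a')(X, v) = 10
Function('O')(H) = Mul(-216, H) (Function('O')(H) = Mul(Mul(2, H), -108) = Mul(-216, H))
h = -791 (h = Add(-91, Mul(10, -70)) = Add(-91, -700) = -791)
Add(Mul(7433, Pow(Function('O')(-158), -1)), Mul(h, Pow(8022, -1))) = Add(Mul(7433, Pow(Mul(-216, -158), -1)), Mul(-791, Pow(8022, -1))) = Add(Mul(7433, Pow(34128, -1)), Mul(-791, Rational(1, 8022))) = Add(Mul(7433, Rational(1, 34128)), Rational(-113, 1146)) = Add(Rational(7433, 34128), Rational(-113, 1146)) = Rational(776959, 6518448)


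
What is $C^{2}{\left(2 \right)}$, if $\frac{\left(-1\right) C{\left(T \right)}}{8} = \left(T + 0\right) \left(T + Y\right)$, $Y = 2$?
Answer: $4096$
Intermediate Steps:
$C{\left(T \right)} = - 8 T \left(2 + T\right)$ ($C{\left(T \right)} = - 8 \left(T + 0\right) \left(T + 2\right) = - 8 T \left(2 + T\right)$)
$C^{2}{\left(2 \right)} = \left(\left(-8\right) 2 \left(2 + 2\right)\right)^{2} = \left(\left(-8\right) 2 \cdot 4\right)^{2} = \left(-64\right)^{2} = 4096$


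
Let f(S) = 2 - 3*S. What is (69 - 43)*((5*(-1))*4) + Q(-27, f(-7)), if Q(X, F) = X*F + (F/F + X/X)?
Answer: -1139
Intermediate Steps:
Q(X, F) = 2 + F*X (Q(X, F) = F*X + (1 + 1) = F*X + 2 = 2 + F*X)
(69 - 43)*((5*(-1))*4) + Q(-27, f(-7)) = (69 - 43)*((5*(-1))*4) + (2 + (2 - 3*(-7))*(-27)) = 26*(-5*4) + (2 + (2 + 21)*(-27)) = 26*(-20) + (2 + 23*(-27)) = -520 + (2 - 621) = -520 - 619 = -1139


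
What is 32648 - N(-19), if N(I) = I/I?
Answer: 32647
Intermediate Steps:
N(I) = 1
32648 - N(-19) = 32648 - 1*1 = 32648 - 1 = 32647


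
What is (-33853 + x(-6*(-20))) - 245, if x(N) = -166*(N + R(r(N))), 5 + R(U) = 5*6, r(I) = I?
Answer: -58168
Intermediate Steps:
R(U) = 25 (R(U) = -5 + 5*6 = -5 + 30 = 25)
x(N) = -4150 - 166*N (x(N) = -166*(N + 25) = -166*(25 + N) = -4150 - 166*N)
(-33853 + x(-6*(-20))) - 245 = (-33853 + (-4150 - (-996)*(-20))) - 245 = (-33853 + (-4150 - 166*120)) - 245 = (-33853 + (-4150 - 19920)) - 245 = (-33853 - 24070) - 245 = -57923 - 245 = -58168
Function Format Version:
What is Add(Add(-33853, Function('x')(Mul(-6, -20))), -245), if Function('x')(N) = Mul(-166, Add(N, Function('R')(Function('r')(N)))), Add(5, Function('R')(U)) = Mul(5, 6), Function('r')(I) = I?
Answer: -58168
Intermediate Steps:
Function('R')(U) = 25 (Function('R')(U) = Add(-5, Mul(5, 6)) = Add(-5, 30) = 25)
Function('x')(N) = Add(-4150, Mul(-166, N)) (Function('x')(N) = Mul(-166, Add(N, 25)) = Mul(-166, Add(25, N)) = Add(-4150, Mul(-166, N)))
Add(Add(-33853, Function('x')(Mul(-6, -20))), -245) = Add(Add(-33853, Add(-4150, Mul(-166, Mul(-6, -20)))), -245) = Add(Add(-33853, Add(-4150, Mul(-166, 120))), -245) = Add(Add(-33853, Add(-4150, -19920)), -245) = Add(Add(-33853, -24070), -245) = Add(-57923, -245) = -58168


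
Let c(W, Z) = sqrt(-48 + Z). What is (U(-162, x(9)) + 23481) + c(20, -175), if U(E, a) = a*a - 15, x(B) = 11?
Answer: 23587 + I*sqrt(223) ≈ 23587.0 + 14.933*I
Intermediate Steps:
U(E, a) = -15 + a**2 (U(E, a) = a**2 - 15 = -15 + a**2)
(U(-162, x(9)) + 23481) + c(20, -175) = ((-15 + 11**2) + 23481) + sqrt(-48 - 175) = ((-15 + 121) + 23481) + sqrt(-223) = (106 + 23481) + I*sqrt(223) = 23587 + I*sqrt(223)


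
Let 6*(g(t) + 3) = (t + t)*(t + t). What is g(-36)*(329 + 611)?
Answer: 809340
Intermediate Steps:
g(t) = -3 + 2*t**2/3 (g(t) = -3 + ((t + t)*(t + t))/6 = -3 + ((2*t)*(2*t))/6 = -3 + (4*t**2)/6 = -3 + 2*t**2/3)
g(-36)*(329 + 611) = (-3 + (2/3)*(-36)**2)*(329 + 611) = (-3 + (2/3)*1296)*940 = (-3 + 864)*940 = 861*940 = 809340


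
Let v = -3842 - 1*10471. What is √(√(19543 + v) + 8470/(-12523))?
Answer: √(-2164690 + 3200521*√5230)/1789 ≈ 8.4642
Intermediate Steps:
v = -14313 (v = -3842 - 10471 = -14313)
√(√(19543 + v) + 8470/(-12523)) = √(√(19543 - 14313) + 8470/(-12523)) = √(√5230 + 8470*(-1/12523)) = √(√5230 - 1210/1789) = √(-1210/1789 + √5230)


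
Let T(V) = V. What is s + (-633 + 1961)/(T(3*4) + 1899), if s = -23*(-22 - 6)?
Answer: 1232012/1911 ≈ 644.70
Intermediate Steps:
s = 644 (s = -23*(-28) = 644)
s + (-633 + 1961)/(T(3*4) + 1899) = 644 + (-633 + 1961)/(3*4 + 1899) = 644 + 1328/(12 + 1899) = 644 + 1328/1911 = 1232012/1911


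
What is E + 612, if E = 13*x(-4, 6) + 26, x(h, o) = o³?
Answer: 3446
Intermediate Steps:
E = 2834 (E = 13*6³ + 26 = 13*216 + 26 = 2808 + 26 = 2834)
E + 612 = 2834 + 612 = 3446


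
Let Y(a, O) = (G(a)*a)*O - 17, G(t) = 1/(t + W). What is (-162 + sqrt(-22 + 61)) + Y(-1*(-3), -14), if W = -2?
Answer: -221 + sqrt(39) ≈ -214.75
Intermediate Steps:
G(t) = 1/(-2 + t) (G(t) = 1/(t - 2) = 1/(-2 + t))
Y(a, O) = -17 + O*a/(-2 + a) (Y(a, O) = (a/(-2 + a))*O - 17 = O*a/(-2 + a) - 17 = -17 + O*a/(-2 + a))
(-162 + sqrt(-22 + 61)) + Y(-1*(-3), -14) = (-162 + sqrt(-22 + 61)) + (34 - (-17)*(-3) - (-14)*(-3))/(-2 - 1*(-3)) = (-162 + sqrt(39)) + (34 - 17*3 - 14*3)/(-2 + 3) = (-162 + sqrt(39)) + (34 - 51 - 42)/1 = (-162 + sqrt(39)) + 1*(-59) = (-162 + sqrt(39)) - 59 = -221 + sqrt(39)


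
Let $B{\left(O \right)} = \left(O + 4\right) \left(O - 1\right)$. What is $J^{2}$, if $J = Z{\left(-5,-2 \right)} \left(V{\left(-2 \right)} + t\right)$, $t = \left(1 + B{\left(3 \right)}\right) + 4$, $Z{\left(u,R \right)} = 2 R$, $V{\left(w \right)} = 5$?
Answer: $9216$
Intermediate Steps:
$B{\left(O \right)} = \left(-1 + O\right) \left(4 + O\right)$ ($B{\left(O \right)} = \left(4 + O\right) \left(-1 + O\right) = \left(-1 + O\right) \left(4 + O\right)$)
$t = 19$ ($t = \left(1 + \left(-4 + 3^{2} + 3 \cdot 3\right)\right) + 4 = \left(1 + \left(-4 + 9 + 9\right)\right) + 4 = \left(1 + 14\right) + 4 = 15 + 4 = 19$)
$J = -96$ ($J = 2 \left(-2\right) \left(5 + 19\right) = \left(-4\right) 24 = -96$)
$J^{2} = \left(-96\right)^{2} = 9216$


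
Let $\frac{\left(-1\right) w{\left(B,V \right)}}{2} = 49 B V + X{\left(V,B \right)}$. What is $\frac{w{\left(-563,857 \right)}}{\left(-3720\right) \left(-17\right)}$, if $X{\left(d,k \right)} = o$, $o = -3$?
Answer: $\frac{11821031}{15810} \approx 747.69$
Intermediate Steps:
$X{\left(d,k \right)} = -3$
$w{\left(B,V \right)} = 6 - 98 B V$ ($w{\left(B,V \right)} = - 2 \left(49 B V - 3\right) = - 2 \left(-3 + 49 B V\right) = 6 - 98 B V$)
$\frac{w{\left(-563,857 \right)}}{\left(-3720\right) \left(-17\right)} = \frac{6 - \left(-55174\right) 857}{\left(-3720\right) \left(-17\right)} = \frac{6 + 47284118}{63240} = 47284124 \cdot \frac{1}{63240} = \frac{11821031}{15810}$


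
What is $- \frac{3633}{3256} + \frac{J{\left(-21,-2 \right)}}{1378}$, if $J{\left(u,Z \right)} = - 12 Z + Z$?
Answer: $- \frac{2467321}{2243384} \approx -1.0998$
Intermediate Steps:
$J{\left(u,Z \right)} = - 11 Z$
$- \frac{3633}{3256} + \frac{J{\left(-21,-2 \right)}}{1378} = - \frac{3633}{3256} + \frac{\left(-11\right) \left(-2\right)}{1378} = \left(-3633\right) \frac{1}{3256} + 22 \cdot \frac{1}{1378} = - \frac{3633}{3256} + \frac{11}{689} = - \frac{2467321}{2243384}$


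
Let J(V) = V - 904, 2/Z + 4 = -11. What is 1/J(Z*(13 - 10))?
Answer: -5/4522 ≈ -0.0011057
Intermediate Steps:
Z = -2/15 (Z = 2/(-4 - 11) = 2/(-15) = 2*(-1/15) = -2/15 ≈ -0.13333)
J(V) = -904 + V
1/J(Z*(13 - 10)) = 1/(-904 - 2*(13 - 10)/15) = 1/(-904 - 2/15*3) = 1/(-904 - 2/5) = 1/(-4522/5) = -5/4522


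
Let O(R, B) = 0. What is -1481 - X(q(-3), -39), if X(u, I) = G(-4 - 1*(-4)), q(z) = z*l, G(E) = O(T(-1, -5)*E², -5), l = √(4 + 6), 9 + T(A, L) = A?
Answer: -1481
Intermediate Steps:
T(A, L) = -9 + A
l = √10 ≈ 3.1623
G(E) = 0
q(z) = z*√10
X(u, I) = 0
-1481 - X(q(-3), -39) = -1481 - 1*0 = -1481 + 0 = -1481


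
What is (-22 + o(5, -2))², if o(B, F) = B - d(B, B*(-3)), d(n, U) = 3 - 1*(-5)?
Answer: 625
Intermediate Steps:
d(n, U) = 8 (d(n, U) = 3 + 5 = 8)
o(B, F) = -8 + B (o(B, F) = B - 1*8 = B - 8 = -8 + B)
(-22 + o(5, -2))² = (-22 + (-8 + 5))² = (-22 - 3)² = (-25)² = 625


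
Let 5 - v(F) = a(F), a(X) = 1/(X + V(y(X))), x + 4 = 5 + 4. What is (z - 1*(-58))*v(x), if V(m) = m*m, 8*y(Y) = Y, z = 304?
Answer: 601282/345 ≈ 1742.8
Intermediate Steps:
y(Y) = Y/8
x = 5 (x = -4 + (5 + 4) = -4 + 9 = 5)
V(m) = m²
a(X) = 1/(X + X²/64) (a(X) = 1/(X + (X/8)²) = 1/(X + X²/64))
v(F) = 5 - 64/(F*(64 + F))
(z - 1*(-58))*v(x) = (304 - 1*(-58))*((-64 + 5*5² + 320*5)/(5*(64 + 5))) = (304 + 58)*((⅕)*(-64 + 5*25 + 1600)/69) = 362*((⅕)*(1/69)*(-64 + 125 + 1600)) = 362*((⅕)*(1/69)*1661) = 362*(1661/345) = 601282/345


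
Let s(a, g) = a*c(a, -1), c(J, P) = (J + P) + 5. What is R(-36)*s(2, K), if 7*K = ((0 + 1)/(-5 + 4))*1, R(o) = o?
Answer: -432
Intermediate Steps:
c(J, P) = 5 + J + P
K = -1/7 (K = (((0 + 1)/(-5 + 4))*1)/7 = ((1/(-1))*1)/7 = ((1*(-1))*1)/7 = (-1*1)/7 = (1/7)*(-1) = -1/7 ≈ -0.14286)
s(a, g) = a*(4 + a) (s(a, g) = a*(5 + a - 1) = a*(4 + a))
R(-36)*s(2, K) = -72*(4 + 2) = -72*6 = -36*12 = -432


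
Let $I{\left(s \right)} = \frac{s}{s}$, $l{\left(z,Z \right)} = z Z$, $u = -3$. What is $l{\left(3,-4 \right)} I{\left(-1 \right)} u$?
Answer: $36$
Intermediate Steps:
$l{\left(z,Z \right)} = Z z$
$I{\left(s \right)} = 1$
$l{\left(3,-4 \right)} I{\left(-1 \right)} u = \left(-4\right) 3 \cdot 1 \left(-3\right) = \left(-12\right) 1 \left(-3\right) = \left(-12\right) \left(-3\right) = 36$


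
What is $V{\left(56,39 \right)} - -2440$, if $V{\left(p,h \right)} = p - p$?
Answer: $2440$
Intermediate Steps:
$V{\left(p,h \right)} = 0$
$V{\left(56,39 \right)} - -2440 = 0 - -2440 = 0 + 2440 = 2440$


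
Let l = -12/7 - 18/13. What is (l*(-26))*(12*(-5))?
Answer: -33840/7 ≈ -4834.3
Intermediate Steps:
l = -282/91 (l = -12*1/7 - 18*1/13 = -12/7 - 18/13 = -282/91 ≈ -3.0989)
(l*(-26))*(12*(-5)) = (-282/91*(-26))*(12*(-5)) = (564/7)*(-60) = -33840/7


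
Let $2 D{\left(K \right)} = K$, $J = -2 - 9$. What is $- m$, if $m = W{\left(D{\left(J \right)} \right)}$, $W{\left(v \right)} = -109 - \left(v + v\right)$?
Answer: $98$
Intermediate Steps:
$J = -11$ ($J = -2 - 9 = -11$)
$D{\left(K \right)} = \frac{K}{2}$
$W{\left(v \right)} = -109 - 2 v$
$m = -98$ ($m = -109 - 2 \cdot \frac{1}{2} \left(-11\right) = -109 - -11 = -109 + 11 = -98$)
$- m = \left(-1\right) \left(-98\right) = 98$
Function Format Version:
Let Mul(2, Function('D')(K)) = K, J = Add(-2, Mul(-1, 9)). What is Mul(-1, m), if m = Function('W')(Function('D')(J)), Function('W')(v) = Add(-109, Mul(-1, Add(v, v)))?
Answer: 98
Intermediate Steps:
J = -11 (J = Add(-2, -9) = -11)
Function('D')(K) = Mul(Rational(1, 2), K)
Function('W')(v) = Add(-109, Mul(-2, v)) (Function('W')(v) = Add(-109, Mul(-1, Mul(2, v))) = Add(-109, Mul(-2, v)))
m = -98 (m = Add(-109, Mul(-2, Mul(Rational(1, 2), -11))) = Add(-109, Mul(-2, Rational(-11, 2))) = Add(-109, 11) = -98)
Mul(-1, m) = Mul(-1, -98) = 98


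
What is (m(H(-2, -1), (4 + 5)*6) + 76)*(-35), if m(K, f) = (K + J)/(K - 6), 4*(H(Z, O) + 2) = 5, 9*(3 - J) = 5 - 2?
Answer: -214655/81 ≈ -2650.1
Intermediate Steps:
J = 8/3 (J = 3 - (5 - 2)/9 = 3 - 1/9*3 = 3 - 1/3 = 8/3 ≈ 2.6667)
H(Z, O) = -3/4 (H(Z, O) = -2 + (1/4)*5 = -2 + 5/4 = -3/4)
m(K, f) = (8/3 + K)/(-6 + K) (m(K, f) = (K + 8/3)/(K - 6) = (8/3 + K)/(-6 + K))
(m(H(-2, -1), (4 + 5)*6) + 76)*(-35) = ((8/3 - 3/4)/(-6 - 3/4) + 76)*(-35) = ((23/12)/(-27/4) + 76)*(-35) = (-4/27*23/12 + 76)*(-35) = (-23/81 + 76)*(-35) = (6133/81)*(-35) = -214655/81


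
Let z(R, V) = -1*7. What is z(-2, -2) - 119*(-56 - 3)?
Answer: 7014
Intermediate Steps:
z(R, V) = -7
z(-2, -2) - 119*(-56 - 3) = -7 - 119*(-56 - 3) = -7 - 119*(-59) = -7 + 7021 = 7014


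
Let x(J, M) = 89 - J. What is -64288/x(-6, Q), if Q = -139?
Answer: -64288/95 ≈ -676.72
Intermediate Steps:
-64288/x(-6, Q) = -64288/(89 - 1*(-6)) = -64288/(89 + 6) = -64288/95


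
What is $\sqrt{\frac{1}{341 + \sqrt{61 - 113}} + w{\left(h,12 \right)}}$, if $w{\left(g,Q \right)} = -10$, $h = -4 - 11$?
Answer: $\sqrt{-10 + \frac{1}{341 + 2 i \sqrt{13}}} \approx 1.0 \cdot 10^{-5} - 3.1618 i$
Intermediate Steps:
$h = -15$ ($h = -4 - 11 = -15$)
$\sqrt{\frac{1}{341 + \sqrt{61 - 113}} + w{\left(h,12 \right)}} = \sqrt{\frac{1}{341 + \sqrt{61 - 113}} - 10} = \sqrt{\frac{1}{341 + \sqrt{-52}} - 10} = \sqrt{\frac{1}{341 + 2 i \sqrt{13}} - 10} = \sqrt{-10 + \frac{1}{341 + 2 i \sqrt{13}}}$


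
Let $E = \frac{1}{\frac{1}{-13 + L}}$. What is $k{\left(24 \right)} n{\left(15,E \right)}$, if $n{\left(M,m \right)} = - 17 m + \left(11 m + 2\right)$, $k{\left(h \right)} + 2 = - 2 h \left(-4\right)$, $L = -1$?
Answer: $16340$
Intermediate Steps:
$k{\left(h \right)} = -2 + 8 h$ ($k{\left(h \right)} = -2 + - 2 h \left(-4\right) = -2 + 8 h$)
$E = -14$ ($E = \frac{1}{\frac{1}{-13 - 1}} = \frac{1}{\frac{1}{-14}} = \frac{1}{- \frac{1}{14}} = -14$)
$n{\left(M,m \right)} = 2 - 6 m$ ($n{\left(M,m \right)} = - 17 m + \left(2 + 11 m\right) = 2 - 6 m$)
$k{\left(24 \right)} n{\left(15,E \right)} = \left(-2 + 8 \cdot 24\right) \left(2 - -84\right) = \left(-2 + 192\right) \left(2 + 84\right) = 190 \cdot 86 = 16340$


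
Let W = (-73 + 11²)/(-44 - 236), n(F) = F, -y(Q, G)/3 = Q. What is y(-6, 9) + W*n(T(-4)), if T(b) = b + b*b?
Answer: 558/35 ≈ 15.943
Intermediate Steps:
y(Q, G) = -3*Q
T(b) = b + b²
W = -6/35 (W = (-73 + 121)/(-280) = 48*(-1/280) = -6/35 ≈ -0.17143)
y(-6, 9) + W*n(T(-4)) = -3*(-6) - (-24)*(1 - 4)/35 = 18 - (-24)*(-3)/35 = 18 - 6/35*12 = 18 - 72/35 = 558/35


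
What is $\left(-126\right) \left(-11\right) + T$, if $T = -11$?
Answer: $1375$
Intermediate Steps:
$\left(-126\right) \left(-11\right) + T = \left(-126\right) \left(-11\right) - 11 = 1386 - 11 = 1375$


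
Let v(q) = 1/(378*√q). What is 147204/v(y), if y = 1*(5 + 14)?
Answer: 55643112*√19 ≈ 2.4254e+8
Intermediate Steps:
y = 19 (y = 1*19 = 19)
v(q) = 1/(378*√q)
147204/v(y) = 147204/((1/(378*√19))) = 147204/(((√19/19)/378)) = 147204/((√19/7182)) = 147204*(378*√19) = 55643112*√19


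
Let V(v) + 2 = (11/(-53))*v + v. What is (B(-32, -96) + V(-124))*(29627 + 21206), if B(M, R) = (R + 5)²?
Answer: 22040121307/53 ≈ 4.1585e+8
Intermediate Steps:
B(M, R) = (5 + R)²
V(v) = -2 + 42*v/53 (V(v) = -2 + ((11/(-53))*v + v) = -2 + ((11*(-1/53))*v + v) = -2 + (-11*v/53 + v) = -2 + 42*v/53)
(B(-32, -96) + V(-124))*(29627 + 21206) = ((5 - 96)² + (-2 + (42/53)*(-124)))*(29627 + 21206) = ((-91)² + (-2 - 5208/53))*50833 = (8281 - 5314/53)*50833 = (433579/53)*50833 = 22040121307/53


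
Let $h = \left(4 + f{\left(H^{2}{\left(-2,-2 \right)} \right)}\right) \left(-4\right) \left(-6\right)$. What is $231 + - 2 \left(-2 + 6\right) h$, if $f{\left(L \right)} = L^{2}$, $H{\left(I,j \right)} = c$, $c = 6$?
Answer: $-249369$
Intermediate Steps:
$H{\left(I,j \right)} = 6$
$h = 31200$ ($h = \left(4 + \left(6^{2}\right)^{2}\right) \left(-4\right) \left(-6\right) = \left(4 + 36^{2}\right) \left(-4\right) \left(-6\right) = \left(4 + 1296\right) \left(-4\right) \left(-6\right) = 1300 \left(-4\right) \left(-6\right) = \left(-5200\right) \left(-6\right) = 31200$)
$231 + - 2 \left(-2 + 6\right) h = 231 + - 2 \left(-2 + 6\right) 31200 = 231 + \left(-2\right) 4 \cdot 31200 = 231 - 249600 = -249369$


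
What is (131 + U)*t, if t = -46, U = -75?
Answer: -2576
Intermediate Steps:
(131 + U)*t = (131 - 75)*(-46) = 56*(-46) = -2576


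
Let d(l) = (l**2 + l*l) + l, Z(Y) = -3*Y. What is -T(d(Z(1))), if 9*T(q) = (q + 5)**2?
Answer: -400/9 ≈ -44.444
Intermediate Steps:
d(l) = l + 2*l**2 (d(l) = (l**2 + l**2) + l = 2*l**2 + l = l + 2*l**2)
T(q) = (5 + q)**2/9 (T(q) = (q + 5)**2/9 = (5 + q)**2/9)
-T(d(Z(1))) = -(5 + (-3*1)*(1 + 2*(-3*1)))**2/9 = -(5 - 3*(1 + 2*(-3)))**2/9 = -(5 - 3*(1 - 6))**2/9 = -(5 - 3*(-5))**2/9 = -(5 + 15)**2/9 = -20**2/9 = -400/9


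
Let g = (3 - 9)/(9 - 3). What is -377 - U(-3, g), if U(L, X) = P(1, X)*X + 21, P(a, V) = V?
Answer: -399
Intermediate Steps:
g = -1 (g = -6/6 = -6*1/6 = -1)
U(L, X) = 21 + X**2 (U(L, X) = X*X + 21 = X**2 + 21 = 21 + X**2)
-377 - U(-3, g) = -377 - (21 + (-1)**2) = -377 - (21 + 1) = -377 - 1*22 = -377 - 22 = -399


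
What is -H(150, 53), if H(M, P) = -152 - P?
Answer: 205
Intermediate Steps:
-H(150, 53) = -(-152 - 1*53) = -(-152 - 53) = -1*(-205) = 205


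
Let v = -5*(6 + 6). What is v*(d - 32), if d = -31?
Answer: 3780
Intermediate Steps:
v = -60 (v = -5*12 = -60)
v*(d - 32) = -60*(-31 - 32) = -60*(-63) = 3780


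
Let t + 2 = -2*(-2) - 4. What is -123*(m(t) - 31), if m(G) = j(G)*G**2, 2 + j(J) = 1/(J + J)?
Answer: 4920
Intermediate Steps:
j(J) = -2 + 1/(2*J) (j(J) = -2 + 1/(J + J) = -2 + 1/(2*J))
t = -2 (t = -2 + (-2*(-2) - 4) = -2 + (4 - 4) = -2 + 0 = -2)
m(G) = G**2*(-2 + 1/(2*G)) (m(G) = (-2 + 1/(2*G))*G**2 = G**2*(-2 + 1/(2*G)))
-123*(m(t) - 31) = -123*((1/2)*(-2)*(1 - 4*(-2)) - 31) = -123*((1/2)*(-2)*(1 + 8) - 31) = -123*((1/2)*(-2)*9 - 31) = -123*(-9 - 31) = -123*(-40) = 4920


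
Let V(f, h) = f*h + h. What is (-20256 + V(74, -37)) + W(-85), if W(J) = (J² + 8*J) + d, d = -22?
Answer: -16508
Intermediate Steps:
V(f, h) = h + f*h
W(J) = -22 + J² + 8*J (W(J) = (J² + 8*J) - 22 = -22 + J² + 8*J)
(-20256 + V(74, -37)) + W(-85) = (-20256 - 37*(1 + 74)) + (-22 + (-85)² + 8*(-85)) = (-20256 - 37*75) + (-22 + 7225 - 680) = (-20256 - 2775) + 6523 = -23031 + 6523 = -16508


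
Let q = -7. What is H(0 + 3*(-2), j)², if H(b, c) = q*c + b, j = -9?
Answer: 3249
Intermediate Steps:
H(b, c) = b - 7*c (H(b, c) = -7*c + b = b - 7*c)
H(0 + 3*(-2), j)² = ((0 + 3*(-2)) - 7*(-9))² = ((0 - 6) + 63)² = (-6 + 63)² = 57² = 3249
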